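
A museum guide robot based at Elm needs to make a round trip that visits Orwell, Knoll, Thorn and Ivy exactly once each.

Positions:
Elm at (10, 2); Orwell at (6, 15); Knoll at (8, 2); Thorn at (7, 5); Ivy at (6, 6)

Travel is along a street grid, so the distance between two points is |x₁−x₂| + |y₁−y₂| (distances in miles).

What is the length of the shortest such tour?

Shortest round trip = 34 miles.

With 4 stops there are 4!/2 = 12 distinct round trips (a route and its reverse cost the same).
Elm → Orwell → Knoll → Thorn → Ivy → Elm: 17+15+4+2+8 = 46
Elm → Orwell → Knoll → Ivy → Thorn → Elm: 17+15+6+2+6 = 46
Elm → Orwell → Thorn → Knoll → Ivy → Elm: 17+11+4+6+8 = 46
Elm → Orwell → Thorn → Ivy → Knoll → Elm: 17+11+2+6+2 = 38
Elm → Orwell → Ivy → Knoll → Thorn → Elm: 17+9+6+4+6 = 42
Elm → Orwell → Ivy → Thorn → Knoll → Elm: 17+9+2+4+2 = 34
Elm → Knoll → Orwell → Thorn → Ivy → Elm: 2+15+11+2+8 = 38
Elm → Knoll → Orwell → Ivy → Thorn → Elm: 2+15+9+2+6 = 34
Elm → Knoll → Thorn → Orwell → Ivy → Elm: 2+4+11+9+8 = 34
Elm → Knoll → Ivy → Orwell → Thorn → Elm: 2+6+9+11+6 = 34
Elm → Thorn → Orwell → Knoll → Ivy → Elm: 6+11+15+6+8 = 46
Elm → Thorn → Knoll → Orwell → Ivy → Elm: 6+4+15+9+8 = 42
The minimum is 34.
One optimal route: Elm → Orwell → Ivy → Thorn → Knoll → Elm (or its reverse).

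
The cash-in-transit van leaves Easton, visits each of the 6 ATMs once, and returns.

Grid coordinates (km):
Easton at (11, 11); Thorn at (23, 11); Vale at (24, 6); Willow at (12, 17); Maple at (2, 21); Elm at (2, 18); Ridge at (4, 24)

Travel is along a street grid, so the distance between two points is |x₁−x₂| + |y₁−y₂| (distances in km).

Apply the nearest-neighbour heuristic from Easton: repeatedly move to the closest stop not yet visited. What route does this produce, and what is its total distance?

Easton → [Willow:7 / Thorn:12 / Elm:16 / Vale:18 / Maple:19 / Ridge:20] → Willow (7)
Willow → [Elm:11 / Maple:14 / Ridge:15 / Thorn:17 / Vale:23] → Elm (11)
Elm → [Maple:3 / Ridge:8 / Thorn:28 / Vale:34] → Maple (3)
Maple → [Ridge:5 / Thorn:31 / Vale:37] → Ridge (5)
Ridge → [Thorn:32 / Vale:38] → Thorn (32)
Thorn → [Vale:6] → Vale (6)
Return Vale→Easton: 18.
Total = 7 + 11 + 3 + 5 + 32 + 6 + 18 = 82.

Nearest-neighbour total = 82 km; route Easton → Willow → Elm → Maple → Ridge → Thorn → Vale → Easton.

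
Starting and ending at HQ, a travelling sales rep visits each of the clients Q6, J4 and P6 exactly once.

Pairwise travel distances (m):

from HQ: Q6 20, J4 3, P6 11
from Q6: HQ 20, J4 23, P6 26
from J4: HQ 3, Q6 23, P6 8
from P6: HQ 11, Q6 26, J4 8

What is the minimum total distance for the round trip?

57 m — the shortest possible round trip.

HQ-Q6-J4-P6-HQ: 20+23+8+11 = 62
HQ-Q6-P6-J4-HQ: 20+26+8+3 = 57
HQ-J4-Q6-P6-HQ: 3+23+26+11 = 63
The minimum is 57.
One optimal route: HQ → Q6 → P6 → J4 → HQ (or its reverse).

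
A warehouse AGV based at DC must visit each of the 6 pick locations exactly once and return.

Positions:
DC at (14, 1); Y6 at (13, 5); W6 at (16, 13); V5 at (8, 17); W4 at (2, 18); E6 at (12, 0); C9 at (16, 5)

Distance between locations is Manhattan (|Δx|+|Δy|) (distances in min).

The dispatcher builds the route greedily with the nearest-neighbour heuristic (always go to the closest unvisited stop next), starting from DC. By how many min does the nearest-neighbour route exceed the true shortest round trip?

The nearest-neighbour route is 2 min longer than optimal.

From DC: E6=3, Y6=5, C9=6, W6=14, V5=22, W4=29 → choose E6 (3).
From E6: Y6=6, C9=9, W6=17, V5=21, W4=28 → choose Y6 (6).
From Y6: C9=3, W6=11, V5=17, W4=24 → choose C9 (3).
From C9: W6=8, V5=20, W4=27 → choose W6 (8).
From W6: V5=12, W4=19 → choose V5 (12).
From V5: W4=7 → choose W4 (7).
NN route DC → E6 → Y6 → C9 → W6 → V5 → W4 → DC costs 68.
Optimal: DC → Y6 → C9 → W6 → V5 → W4 → E6 → DC costs 66 (by enumerating all 360 distinct tours).
Excess = 68 − 66 = 2.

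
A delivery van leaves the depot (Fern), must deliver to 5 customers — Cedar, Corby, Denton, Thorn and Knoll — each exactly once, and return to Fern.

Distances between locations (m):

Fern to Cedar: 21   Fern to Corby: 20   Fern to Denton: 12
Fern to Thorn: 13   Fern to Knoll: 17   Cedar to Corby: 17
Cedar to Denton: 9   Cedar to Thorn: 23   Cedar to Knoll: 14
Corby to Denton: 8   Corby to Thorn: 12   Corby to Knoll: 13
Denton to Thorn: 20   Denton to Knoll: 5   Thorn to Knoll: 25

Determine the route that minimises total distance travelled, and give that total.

With 5 stops there are 5!/2 = 60 distinct round trips (a route and its reverse cost the same).
Fern-Cedar-Corby-Denton-Thorn-Knoll-Fern: 21+17+8+20+25+17 = 108
Fern-Cedar-Corby-Denton-Knoll-Thorn-Fern: 21+17+8+5+25+13 = 89
Fern-Cedar-Corby-Thorn-Denton-Knoll-Fern: 21+17+12+20+5+17 = 92
Fern-Cedar-Corby-Thorn-Knoll-Denton-Fern: 21+17+12+25+5+12 = 92
Fern-Cedar-Corby-Knoll-Denton-Thorn-Fern: 21+17+13+5+20+13 = 89
Fern-Cedar-Corby-Knoll-Thorn-Denton-Fern: 21+17+13+25+20+12 = 108
Fern-Cedar-Denton-Corby-Thorn-Knoll-Fern: 21+9+8+12+25+17 = 92
Fern-Cedar-Denton-Corby-Knoll-Thorn-Fern: 21+9+8+13+25+13 = 89
Fern-Cedar-Denton-Thorn-Corby-Knoll-Fern: 21+9+20+12+13+17 = 92
Fern-Cedar-Denton-Thorn-Knoll-Corby-Fern: 21+9+20+25+13+20 = 108
Fern-Cedar-Denton-Knoll-Corby-Thorn-Fern: 21+9+5+13+12+13 = 73
Fern-Cedar-Denton-Knoll-Thorn-Corby-Fern: 21+9+5+25+12+20 = 92
Fern-Cedar-Thorn-Corby-Denton-Knoll-Fern: 21+23+12+8+5+17 = 86
Fern-Cedar-Thorn-Corby-Knoll-Denton-Fern: 21+23+12+13+5+12 = 86
… (46 more)
The minimum is 73.
One optimal route: Fern → Cedar → Denton → Knoll → Corby → Thorn → Fern (or its reverse).

Shortest round trip = 73 m.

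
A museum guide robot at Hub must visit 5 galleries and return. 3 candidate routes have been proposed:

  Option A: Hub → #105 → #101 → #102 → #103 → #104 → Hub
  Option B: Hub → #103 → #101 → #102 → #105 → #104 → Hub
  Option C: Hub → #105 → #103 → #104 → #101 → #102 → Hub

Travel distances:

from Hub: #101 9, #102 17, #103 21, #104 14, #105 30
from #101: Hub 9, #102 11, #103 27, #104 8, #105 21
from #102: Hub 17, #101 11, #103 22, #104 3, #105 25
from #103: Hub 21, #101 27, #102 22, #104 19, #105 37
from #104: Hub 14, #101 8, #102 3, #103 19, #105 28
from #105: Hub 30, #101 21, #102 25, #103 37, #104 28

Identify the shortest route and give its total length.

Option A: 30 + 21 + 11 + 22 + 19 + 14 = 117
Option B: 21 + 27 + 11 + 25 + 28 + 14 = 126
Option C: 30 + 37 + 19 + 8 + 11 + 17 = 122

Shortest is Option A, total 117.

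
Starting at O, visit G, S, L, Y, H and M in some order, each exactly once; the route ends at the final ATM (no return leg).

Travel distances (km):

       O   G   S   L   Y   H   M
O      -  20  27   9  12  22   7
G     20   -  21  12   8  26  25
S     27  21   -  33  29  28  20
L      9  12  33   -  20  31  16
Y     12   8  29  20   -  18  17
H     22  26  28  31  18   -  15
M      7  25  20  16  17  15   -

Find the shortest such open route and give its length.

Minimum one-way distance = 82 km.

There are 6! = 720 possible orderings.
O - G - S - L - Y - H - M: 20+21+33+20+18+15 = 127
O - G - S - L - Y - M - H: 20+21+33+20+17+15 = 126
O - G - S - L - H - Y - M: 20+21+33+31+18+17 = 140
O - G - S - L - H - M - Y: 20+21+33+31+15+17 = 137
O - G - S - L - M - Y - H: 20+21+33+16+17+18 = 125
O - G - S - L - M - H - Y: 20+21+33+16+15+18 = 123
O - G - S - Y - L - H - M: 20+21+29+20+31+15 = 136
O - G - S - Y - L - M - H: 20+21+29+20+16+15 = 121
… (712 more)
O - L - G - Y - H - M - S: 9+12+8+18+15+20 = 82  ← best
The minimum is 82.
One shortest path: O → L → G → Y → H → M → S.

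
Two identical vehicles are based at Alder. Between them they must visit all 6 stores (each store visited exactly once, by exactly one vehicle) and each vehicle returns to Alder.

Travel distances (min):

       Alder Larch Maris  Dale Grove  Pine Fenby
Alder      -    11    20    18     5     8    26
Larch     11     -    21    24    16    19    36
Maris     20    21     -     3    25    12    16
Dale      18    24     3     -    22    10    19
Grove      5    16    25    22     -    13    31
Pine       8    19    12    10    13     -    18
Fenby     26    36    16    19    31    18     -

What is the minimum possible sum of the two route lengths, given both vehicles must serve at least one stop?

Try each way of splitting the stops between the two vehicles (each non-empty) and, for each split, find the best tour for each vehicle:
  {Larch} + {Maris, Dale, Grove, Pine, Fenby}: 22 + 72 = 94
  {Maris} + {Larch, Dale, Grove, Pine, Fenby}: 40 + 90 = 130
  {Larch, Maris} + {Dale, Grove, Pine, Fenby}: 52 + 72 = 124
  {Dale} + {Larch, Maris, Grove, Pine, Fenby}: 36 + 84 = 120
  {Larch, Dale} + {Maris, Grove, Pine, Fenby}: 53 + 72 = 125
  {Maris, Dale} + {Larch, Grove, Pine, Fenby}: 41 + 83 = 124
  … (31 splits in total)
  {Grove} + {Larch, Maris, Dale, Pine, Fenby}: 10 + 80 = 90  ← best
Best: vehicle 1 Alder → Grove → Alder = 10; vehicle 2 Alder → Larch → Maris → Dale → Fenby → Pine → Alder = 80; combined 90.

Minimum combined distance: 90 min.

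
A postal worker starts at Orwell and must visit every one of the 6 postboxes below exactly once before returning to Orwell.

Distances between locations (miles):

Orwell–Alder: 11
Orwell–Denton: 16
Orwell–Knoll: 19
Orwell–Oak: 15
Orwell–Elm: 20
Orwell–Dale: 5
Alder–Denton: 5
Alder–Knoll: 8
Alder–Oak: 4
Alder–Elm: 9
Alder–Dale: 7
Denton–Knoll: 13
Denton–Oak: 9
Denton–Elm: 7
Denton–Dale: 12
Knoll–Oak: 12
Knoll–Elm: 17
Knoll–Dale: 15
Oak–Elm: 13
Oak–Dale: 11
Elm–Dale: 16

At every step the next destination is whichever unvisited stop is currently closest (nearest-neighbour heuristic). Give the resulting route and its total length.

Total distance 68 miles via the nearest-neighbour route Orwell → Dale → Alder → Oak → Denton → Elm → Knoll → Orwell.

From Orwell: distances to unvisited — Dale=5, Alder=11, Oak=15, Denton=16, Knoll=19, Elm=20. Nearest is Dale (5).
From Dale: distances to unvisited — Alder=7, Oak=11, Denton=12, Knoll=15, Elm=16. Nearest is Alder (7).
From Alder: distances to unvisited — Oak=4, Denton=5, Knoll=8, Elm=9. Nearest is Oak (4).
From Oak: distances to unvisited — Denton=9, Knoll=12, Elm=13. Nearest is Denton (9).
From Denton: distances to unvisited — Elm=7, Knoll=13. Nearest is Elm (7).
From Elm: distances to unvisited — Knoll=17. Nearest is Knoll (17).
Return Knoll→Orwell: 19.
Total = 5 + 7 + 4 + 9 + 7 + 17 + 19 = 68.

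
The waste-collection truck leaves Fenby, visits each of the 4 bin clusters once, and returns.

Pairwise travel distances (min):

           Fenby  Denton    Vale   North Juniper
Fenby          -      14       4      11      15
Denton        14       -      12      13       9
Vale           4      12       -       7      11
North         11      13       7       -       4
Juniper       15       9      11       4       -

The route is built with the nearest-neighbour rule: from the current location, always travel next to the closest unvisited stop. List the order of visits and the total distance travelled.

Nearest-neighbour total = 38 min; route Fenby → Vale → North → Juniper → Denton → Fenby.

Fenby → [Vale:4 / North:11 / Denton:14 / Juniper:15] → Vale (4)
Vale → [North:7 / Juniper:11 / Denton:12] → North (7)
North → [Juniper:4 / Denton:13] → Juniper (4)
Juniper → [Denton:9] → Denton (9)
Return Denton→Fenby: 14.
Total = 4 + 7 + 4 + 9 + 14 = 38.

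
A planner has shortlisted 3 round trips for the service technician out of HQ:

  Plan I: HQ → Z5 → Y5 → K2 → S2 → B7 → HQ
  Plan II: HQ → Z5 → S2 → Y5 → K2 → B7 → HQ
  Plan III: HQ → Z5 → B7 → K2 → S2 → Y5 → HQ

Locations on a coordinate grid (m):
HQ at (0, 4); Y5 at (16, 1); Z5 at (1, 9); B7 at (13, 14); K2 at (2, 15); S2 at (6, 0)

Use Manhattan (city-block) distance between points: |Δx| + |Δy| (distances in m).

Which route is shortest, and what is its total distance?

Plan I: 6 + 23 + 28 + 19 + 21 + 23 = 120
Plan II: 6 + 14 + 11 + 28 + 12 + 23 = 94
Plan III: 6 + 17 + 12 + 19 + 11 + 19 = 84

84 m — Plan III is the shortest.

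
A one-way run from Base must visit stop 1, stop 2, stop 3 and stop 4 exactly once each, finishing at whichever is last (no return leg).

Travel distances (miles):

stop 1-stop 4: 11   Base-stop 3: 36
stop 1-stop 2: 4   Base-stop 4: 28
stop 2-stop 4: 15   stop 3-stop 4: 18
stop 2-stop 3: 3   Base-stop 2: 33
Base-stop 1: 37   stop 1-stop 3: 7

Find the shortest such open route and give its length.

Minimum one-way distance = 46 miles.

There are 4! = 24 possible orderings.
Base - stop 1 - stop 2 - stop 3 - stop 4: 37+4+3+18 = 62
Base - stop 1 - stop 2 - stop 4 - stop 3: 37+4+15+18 = 74
Base - stop 1 - stop 3 - stop 2 - stop 4: 37+7+3+15 = 62
Base - stop 1 - stop 3 - stop 4 - stop 2: 37+7+18+15 = 77
Base - stop 1 - stop 4 - stop 2 - stop 3: 37+11+15+3 = 66
Base - stop 1 - stop 4 - stop 3 - stop 2: 37+11+18+3 = 69
Base - stop 2 - stop 1 - stop 3 - stop 4: 33+4+7+18 = 62
Base - stop 2 - stop 1 - stop 4 - stop 3: 33+4+11+18 = 66
Base - stop 2 - stop 3 - stop 1 - stop 4: 33+3+7+11 = 54
Base - stop 2 - stop 3 - stop 4 - stop 1: 33+3+18+11 = 65
Base - stop 2 - stop 4 - stop 1 - stop 3: 33+15+11+7 = 66
Base - stop 2 - stop 4 - stop 3 - stop 1: 33+15+18+7 = 73
Base - stop 3 - stop 1 - stop 2 - stop 4: 36+7+4+15 = 62
Base - stop 3 - stop 1 - stop 4 - stop 2: 36+7+11+15 = 69
… (10 more)
Base - stop 4 - stop 1 - stop 2 - stop 3: 28+11+4+3 = 46  ← best
The minimum is 46.
One shortest path: Base → stop 4 → stop 1 → stop 2 → stop 3.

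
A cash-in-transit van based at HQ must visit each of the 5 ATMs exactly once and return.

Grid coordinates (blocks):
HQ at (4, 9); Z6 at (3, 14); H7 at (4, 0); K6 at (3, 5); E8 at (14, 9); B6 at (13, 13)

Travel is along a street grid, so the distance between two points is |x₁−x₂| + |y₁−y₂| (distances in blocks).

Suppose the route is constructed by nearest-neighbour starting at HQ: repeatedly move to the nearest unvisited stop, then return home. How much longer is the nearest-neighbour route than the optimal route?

HQ: K6=5, Z6=6, H7=9, E8=10, B6=13 ⇒ K6
K6: H7=6, Z6=9, E8=15, B6=18 ⇒ H7
H7: Z6=15, E8=19, B6=22 ⇒ Z6
Z6: B6=11, E8=16 ⇒ B6
B6: E8=5 ⇒ E8
NN route HQ → K6 → H7 → Z6 → B6 → E8 → HQ costs 52.
Optimal: HQ → H7 → K6 → Z6 → B6 → E8 → HQ costs 50 (by enumerating all 60 distinct tours).
Excess = 52 − 50 = 2.

2 blocks longer than the optimal tour.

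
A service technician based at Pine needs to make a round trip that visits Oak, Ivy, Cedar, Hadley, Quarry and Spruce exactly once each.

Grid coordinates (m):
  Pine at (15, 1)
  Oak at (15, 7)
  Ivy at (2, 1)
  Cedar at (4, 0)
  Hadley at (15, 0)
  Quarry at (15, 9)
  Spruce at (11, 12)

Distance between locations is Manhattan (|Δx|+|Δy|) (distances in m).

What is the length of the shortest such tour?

Shortest round trip = 50 m.

There are 360 distinct closed tours to check (reversals are equivalent).
Pine→Oak→Ivy→Cedar→Hadley→Quarry→Spruce→Pine: 6+19+3+11+9+7+15 = 70
Pine→Oak→Ivy→Cedar→Hadley→Spruce→Quarry→Pine: 6+19+3+11+16+7+8 = 70
Pine→Oak→Ivy→Cedar→Quarry→Hadley→Spruce→Pine: 6+19+3+20+9+16+15 = 88
Pine→Oak→Ivy→Cedar→Quarry→Spruce→Hadley→Pine: 6+19+3+20+7+16+1 = 72
Pine→Oak→Ivy→Cedar→Spruce→Hadley→Quarry→Pine: 6+19+3+19+16+9+8 = 80
Pine→Oak→Ivy→Cedar→Spruce→Quarry→Hadley→Pine: 6+19+3+19+7+9+1 = 64
Pine→Oak→Ivy→Hadley→Cedar→Quarry→Spruce→Pine: 6+19+14+11+20+7+15 = 92
Pine→Oak→Ivy→Hadley→Cedar→Spruce→Quarry→Pine: 6+19+14+11+19+7+8 = 84
… (352 more)
Pine→Oak→Quarry→Spruce→Ivy→Cedar→Hadley→Pine: 6+2+7+20+3+11+1 = 50  ← best
The minimum is 50.
One optimal route: Pine → Oak → Quarry → Spruce → Ivy → Cedar → Hadley → Pine (or its reverse).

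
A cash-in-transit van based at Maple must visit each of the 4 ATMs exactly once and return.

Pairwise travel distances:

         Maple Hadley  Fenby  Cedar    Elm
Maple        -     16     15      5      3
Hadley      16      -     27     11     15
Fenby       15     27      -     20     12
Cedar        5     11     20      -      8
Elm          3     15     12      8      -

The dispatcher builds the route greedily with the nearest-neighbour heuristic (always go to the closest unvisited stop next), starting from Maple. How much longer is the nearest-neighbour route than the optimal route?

Maple: Elm=3, Cedar=5, Fenby=15, Hadley=16 ⇒ Elm
Elm: Cedar=8, Fenby=12, Hadley=15 ⇒ Cedar
Cedar: Hadley=11, Fenby=20 ⇒ Hadley
Hadley: Fenby=27 ⇒ Fenby
NN route Maple → Elm → Cedar → Hadley → Fenby → Maple costs 64.
Optimal: Maple → Fenby → Elm → Hadley → Cedar → Maple costs 58 (by enumerating all 12 distinct tours).
Excess = 64 − 58 = 6.

Excess over optimum: 6.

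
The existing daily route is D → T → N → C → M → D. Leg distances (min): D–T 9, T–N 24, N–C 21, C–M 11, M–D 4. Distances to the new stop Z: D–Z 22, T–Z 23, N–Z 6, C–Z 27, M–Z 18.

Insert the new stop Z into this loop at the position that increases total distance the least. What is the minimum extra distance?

Insertion cost between consecutive stops i–j is d(i,Z) + d(Z,j) − d(i,j):
  between D and T: 22 + 23 − 9 = 36
  between T and N: 23 + 6 − 24 = 5
  between N and C: 6 + 27 − 21 = 12
  between C and M: 27 + 18 − 11 = 34
  between M and D: 18 + 22 − 4 = 36
Cheapest insertion is between T and N, adding 5.
New total = 69 + 5 = 74.

Adding 5 min by placing Z on the T–N leg.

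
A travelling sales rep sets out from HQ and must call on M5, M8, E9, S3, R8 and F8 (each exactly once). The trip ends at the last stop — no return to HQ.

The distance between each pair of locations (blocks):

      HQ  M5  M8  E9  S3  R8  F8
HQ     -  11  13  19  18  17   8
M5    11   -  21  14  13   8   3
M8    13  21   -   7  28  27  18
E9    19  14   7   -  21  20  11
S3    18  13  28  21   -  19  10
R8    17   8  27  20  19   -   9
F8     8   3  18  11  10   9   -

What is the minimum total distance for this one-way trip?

There are 6! = 720 possible orderings.
HQ→M5→M8→E9→S3→R8→F8: 11+21+7+21+19+9 = 88
HQ→M5→M8→E9→S3→F8→R8: 11+21+7+21+10+9 = 79
HQ→M5→M8→E9→R8→S3→F8: 11+21+7+20+19+10 = 88
HQ→M5→M8→E9→R8→F8→S3: 11+21+7+20+9+10 = 78
HQ→M5→M8→E9→F8→S3→R8: 11+21+7+11+10+19 = 79
HQ→M5→M8→E9→F8→R8→S3: 11+21+7+11+9+19 = 78
HQ→M5→M8→S3→E9→R8→F8: 11+21+28+21+20+9 = 110
HQ→M5→M8→S3→E9→F8→R8: 11+21+28+21+11+9 = 101
… (712 more)
HQ→M8→E9→M5→R8→F8→S3: 13+7+14+8+9+10 = 61  ← best
The minimum is 61.
One shortest path: HQ → M8 → E9 → M5 → R8 → F8 → S3.

Shortest open route: 61 blocks.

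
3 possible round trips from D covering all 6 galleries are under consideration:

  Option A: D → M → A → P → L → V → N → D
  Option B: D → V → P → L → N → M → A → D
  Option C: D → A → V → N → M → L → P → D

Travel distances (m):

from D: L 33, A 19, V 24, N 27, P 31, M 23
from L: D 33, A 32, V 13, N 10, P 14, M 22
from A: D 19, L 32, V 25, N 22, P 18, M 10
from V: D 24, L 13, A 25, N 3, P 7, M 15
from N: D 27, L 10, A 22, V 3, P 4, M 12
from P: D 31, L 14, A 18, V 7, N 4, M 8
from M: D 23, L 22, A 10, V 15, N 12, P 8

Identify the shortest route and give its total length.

Shortest is Option B, total 96 m.

Option A: 23 + 10 + 18 + 14 + 13 + 3 + 27 = 108
Option B: 24 + 7 + 14 + 10 + 12 + 10 + 19 = 96
Option C: 19 + 25 + 3 + 12 + 22 + 14 + 31 = 126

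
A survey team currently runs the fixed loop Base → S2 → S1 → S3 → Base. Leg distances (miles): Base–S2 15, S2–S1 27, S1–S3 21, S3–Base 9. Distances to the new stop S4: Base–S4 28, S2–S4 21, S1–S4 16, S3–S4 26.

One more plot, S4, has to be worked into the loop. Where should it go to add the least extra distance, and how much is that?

Adding 10 miles by placing S4 on the S2–S1 leg.

Insertion cost between consecutive stops i–j is d(i,S4) + d(S4,j) − d(i,j):
  between Base and S2: 28 + 21 − 15 = 34
  between S2 and S1: 21 + 16 − 27 = 10
  between S1 and S3: 16 + 26 − 21 = 21
  between S3 and Base: 26 + 28 − 9 = 45
Cheapest insertion is between S2 and S1, adding 10.
New total = 72 + 10 = 82.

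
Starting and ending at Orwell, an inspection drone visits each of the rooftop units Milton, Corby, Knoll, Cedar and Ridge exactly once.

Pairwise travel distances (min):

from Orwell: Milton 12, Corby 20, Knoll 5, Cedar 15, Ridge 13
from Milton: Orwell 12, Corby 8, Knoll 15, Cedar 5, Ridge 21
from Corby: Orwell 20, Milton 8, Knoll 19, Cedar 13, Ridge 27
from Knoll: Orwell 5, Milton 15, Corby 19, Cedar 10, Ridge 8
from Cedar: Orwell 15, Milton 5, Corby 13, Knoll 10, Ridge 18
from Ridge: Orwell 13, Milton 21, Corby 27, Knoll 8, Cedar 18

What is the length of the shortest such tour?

With 5 stops there are 5!/2 = 60 distinct round trips (a route and its reverse cost the same).
Orwell→Milton→Corby→Knoll→Cedar→Ridge→Orwell: 12+8+19+10+18+13 = 80
Orwell→Milton→Corby→Knoll→Ridge→Cedar→Orwell: 12+8+19+8+18+15 = 80
Orwell→Milton→Corby→Cedar→Knoll→Ridge→Orwell: 12+8+13+10+8+13 = 64
Orwell→Milton→Corby→Cedar→Ridge→Knoll→Orwell: 12+8+13+18+8+5 = 64
Orwell→Milton→Corby→Ridge→Knoll→Cedar→Orwell: 12+8+27+8+10+15 = 80
Orwell→Milton→Corby→Ridge→Cedar→Knoll→Orwell: 12+8+27+18+10+5 = 80
Orwell→Milton→Knoll→Corby→Cedar→Ridge→Orwell: 12+15+19+13+18+13 = 90
Orwell→Milton→Knoll→Corby→Ridge→Cedar→Orwell: 12+15+19+27+18+15 = 106
Orwell→Milton→Knoll→Cedar→Corby→Ridge→Orwell: 12+15+10+13+27+13 = 90
Orwell→Milton→Knoll→Cedar→Ridge→Corby→Orwell: 12+15+10+18+27+20 = 102
Orwell→Milton→Knoll→Ridge→Corby→Cedar→Orwell: 12+15+8+27+13+15 = 90
Orwell→Milton→Knoll→Ridge→Cedar→Corby→Orwell: 12+15+8+18+13+20 = 86
Orwell→Milton→Cedar→Corby→Knoll→Ridge→Orwell: 12+5+13+19+8+13 = 70
Orwell→Milton→Cedar→Corby→Ridge→Knoll→Orwell: 12+5+13+27+8+5 = 70
… (46 more)
The minimum is 64.
One optimal route: Orwell → Milton → Corby → Cedar → Knoll → Ridge → Orwell (or its reverse).

64 min — the shortest possible round trip.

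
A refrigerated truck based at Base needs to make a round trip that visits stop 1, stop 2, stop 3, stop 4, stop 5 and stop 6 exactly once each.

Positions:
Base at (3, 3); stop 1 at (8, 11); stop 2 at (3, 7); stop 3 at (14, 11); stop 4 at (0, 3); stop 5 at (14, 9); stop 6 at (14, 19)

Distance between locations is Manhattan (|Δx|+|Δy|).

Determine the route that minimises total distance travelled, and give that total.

There are 360 distinct closed tours to check (reversals are equivalent).
Base → stop 1 → stop 2 → stop 3 → stop 4 → stop 5 → stop 6 → Base: 13+9+15+22+20+10+27 = 116
Base → stop 1 → stop 2 → stop 3 → stop 4 → stop 6 → stop 5 → Base: 13+9+15+22+30+10+17 = 116
Base → stop 1 → stop 2 → stop 3 → stop 5 → stop 4 → stop 6 → Base: 13+9+15+2+20+30+27 = 116
Base → stop 1 → stop 2 → stop 3 → stop 5 → stop 6 → stop 4 → Base: 13+9+15+2+10+30+3 = 82
Base → stop 1 → stop 2 → stop 3 → stop 6 → stop 4 → stop 5 → Base: 13+9+15+8+30+20+17 = 112
Base → stop 1 → stop 2 → stop 3 → stop 6 → stop 5 → stop 4 → Base: 13+9+15+8+10+20+3 = 78
Base → stop 1 → stop 2 → stop 4 → stop 3 → stop 5 → stop 6 → Base: 13+9+7+22+2+10+27 = 90
Base → stop 1 → stop 2 → stop 4 → stop 3 → stop 6 → stop 5 → Base: 13+9+7+22+8+10+17 = 86
… (352 more)
Base → stop 1 → stop 3 → stop 6 → stop 5 → stop 2 → stop 4 → Base: 13+6+8+10+13+7+3 = 60  ← best
The minimum is 60.
One optimal route: Base → stop 1 → stop 3 → stop 6 → stop 5 → stop 2 → stop 4 → Base (or its reverse).

60 — the shortest possible round trip.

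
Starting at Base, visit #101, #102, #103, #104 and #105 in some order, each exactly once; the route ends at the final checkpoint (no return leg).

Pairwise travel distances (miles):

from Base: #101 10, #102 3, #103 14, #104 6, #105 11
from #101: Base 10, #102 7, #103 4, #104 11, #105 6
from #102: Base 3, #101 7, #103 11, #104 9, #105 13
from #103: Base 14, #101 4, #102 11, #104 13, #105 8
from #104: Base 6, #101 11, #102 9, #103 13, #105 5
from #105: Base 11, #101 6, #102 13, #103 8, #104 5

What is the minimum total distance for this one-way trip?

There are 5! = 120 possible orderings.
Base → #101 → #102 → #103 → #104 → #105: 10+7+11+13+5 = 46
Base → #101 → #102 → #103 → #105 → #104: 10+7+11+8+5 = 41
Base → #101 → #102 → #104 → #103 → #105: 10+7+9+13+8 = 47
Base → #101 → #102 → #104 → #105 → #103: 10+7+9+5+8 = 39
Base → #101 → #102 → #105 → #103 → #104: 10+7+13+8+13 = 51
Base → #101 → #102 → #105 → #104 → #103: 10+7+13+5+13 = 48
Base → #101 → #103 → #102 → #104 → #105: 10+4+11+9+5 = 39
Base → #101 → #103 → #102 → #105 → #104: 10+4+11+13+5 = 43
Base → #101 → #103 → #104 → #102 → #105: 10+4+13+9+13 = 49
Base → #101 → #103 → #104 → #105 → #102: 10+4+13+5+13 = 45
Base → #101 → #103 → #105 → #102 → #104: 10+4+8+13+9 = 44
Base → #101 → #103 → #105 → #104 → #102: 10+4+8+5+9 = 36
Base → #101 → #104 → #102 → #103 → #105: 10+11+9+11+8 = 49
Base → #101 → #104 → #102 → #105 → #103: 10+11+9+13+8 = 51
… (106 more)
Base → #102 → #101 → #103 → #105 → #104: 3+7+4+8+5 = 27  ← best
The minimum is 27.
One shortest path: Base → #102 → #101 → #103 → #105 → #104.

27 miles — the minimum one-way total.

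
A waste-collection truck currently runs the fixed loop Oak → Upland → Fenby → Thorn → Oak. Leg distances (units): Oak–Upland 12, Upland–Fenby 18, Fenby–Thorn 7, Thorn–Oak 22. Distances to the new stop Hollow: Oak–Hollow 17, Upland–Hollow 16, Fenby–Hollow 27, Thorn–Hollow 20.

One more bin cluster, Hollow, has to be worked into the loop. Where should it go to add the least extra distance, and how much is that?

Insertion cost between consecutive stops i–j is d(i,Hollow) + d(Hollow,j) − d(i,j):
  between Oak and Upland: 17 + 16 − 12 = 21
  between Upland and Fenby: 16 + 27 − 18 = 25
  between Fenby and Thorn: 27 + 20 − 7 = 40
  between Thorn and Oak: 20 + 17 − 22 = 15
Cheapest insertion is between Thorn and Oak, adding 15.
New total = 59 + 15 = 74.

+15 — insert Hollow between Thorn and Oak.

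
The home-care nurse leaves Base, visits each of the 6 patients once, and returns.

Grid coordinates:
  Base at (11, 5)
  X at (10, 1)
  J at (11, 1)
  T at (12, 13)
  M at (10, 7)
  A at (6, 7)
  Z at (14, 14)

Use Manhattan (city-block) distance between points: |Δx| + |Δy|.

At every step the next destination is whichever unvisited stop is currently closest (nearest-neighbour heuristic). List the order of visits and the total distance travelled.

Base → [M:3 / J:4 / X:5 / A:7 / T:9 / Z:12] → M (3)
M → [A:4 / X:6 / J:7 / T:8 / Z:11] → A (4)
A → [X:10 / J:11 / T:12 / Z:15] → X (10)
X → [J:1 / T:14 / Z:17] → J (1)
J → [T:13 / Z:16] → T (13)
T → [Z:3] → Z (3)
Return Z→Base: 12.
Total = 3 + 4 + 10 + 1 + 13 + 3 + 12 = 46.

46 along Base → M → A → X → J → T → Z → Base.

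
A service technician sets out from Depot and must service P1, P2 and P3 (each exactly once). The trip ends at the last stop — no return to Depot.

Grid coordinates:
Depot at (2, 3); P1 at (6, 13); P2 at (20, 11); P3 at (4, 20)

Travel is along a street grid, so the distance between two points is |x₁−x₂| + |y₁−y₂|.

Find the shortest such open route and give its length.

There are 3! = 6 possible orderings.
Depot - P1 - P2 - P3: 14+16+25 = 55
Depot - P1 - P3 - P2: 14+9+25 = 48
Depot - P2 - P1 - P3: 26+16+9 = 51
Depot - P2 - P3 - P1: 26+25+9 = 60
Depot - P3 - P1 - P2: 19+9+16 = 44
Depot - P3 - P2 - P1: 19+25+16 = 60
The minimum is 44.
One shortest path: Depot → P3 → P1 → P2.

Shortest open route: 44.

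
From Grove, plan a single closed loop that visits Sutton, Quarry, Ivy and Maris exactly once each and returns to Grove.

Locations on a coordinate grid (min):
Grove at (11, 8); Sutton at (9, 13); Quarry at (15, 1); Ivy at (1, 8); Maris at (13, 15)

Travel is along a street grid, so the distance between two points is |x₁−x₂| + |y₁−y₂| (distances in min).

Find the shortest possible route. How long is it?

56 min — the shortest possible round trip.

Grove→Sutton→Quarry→Ivy→Maris→Grove: 7+18+21+19+9 = 74
Grove→Sutton→Quarry→Maris→Ivy→Grove: 7+18+16+19+10 = 70
Grove→Sutton→Ivy→Quarry→Maris→Grove: 7+13+21+16+9 = 66
Grove→Sutton→Ivy→Maris→Quarry→Grove: 7+13+19+16+11 = 66
Grove→Sutton→Maris→Quarry→Ivy→Grove: 7+6+16+21+10 = 60
Grove→Sutton→Maris→Ivy→Quarry→Grove: 7+6+19+21+11 = 64
Grove→Quarry→Sutton→Ivy→Maris→Grove: 11+18+13+19+9 = 70
Grove→Quarry→Sutton→Maris→Ivy→Grove: 11+18+6+19+10 = 64
Grove→Quarry→Ivy→Sutton→Maris→Grove: 11+21+13+6+9 = 60
Grove→Quarry→Maris→Sutton→Ivy→Grove: 11+16+6+13+10 = 56
Grove→Ivy→Sutton→Quarry→Maris→Grove: 10+13+18+16+9 = 66
Grove→Ivy→Quarry→Sutton→Maris→Grove: 10+21+18+6+9 = 64
The minimum is 56.
One optimal route: Grove → Quarry → Maris → Sutton → Ivy → Grove (or its reverse).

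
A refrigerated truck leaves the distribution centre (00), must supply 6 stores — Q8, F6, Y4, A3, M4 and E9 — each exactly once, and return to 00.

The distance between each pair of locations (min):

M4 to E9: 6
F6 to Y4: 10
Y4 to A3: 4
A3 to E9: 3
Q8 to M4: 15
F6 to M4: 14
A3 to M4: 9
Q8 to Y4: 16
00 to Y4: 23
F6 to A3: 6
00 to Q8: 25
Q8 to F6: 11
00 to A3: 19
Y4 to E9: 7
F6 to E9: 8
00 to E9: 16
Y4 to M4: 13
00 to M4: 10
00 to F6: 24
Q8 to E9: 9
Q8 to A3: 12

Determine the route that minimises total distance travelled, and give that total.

Shortest round trip = 69 min.

00 → Q8 → F6 → Y4 → A3 → M4 → E9 → 00: 25+11+10+4+9+6+16 = 81
00 → Q8 → F6 → Y4 → A3 → E9 → M4 → 00: 25+11+10+4+3+6+10 = 69
00 → Q8 → F6 → Y4 → M4 → A3 → E9 → 00: 25+11+10+13+9+3+16 = 87
00 → Q8 → F6 → Y4 → M4 → E9 → A3 → 00: 25+11+10+13+6+3+19 = 87
00 → Q8 → F6 → Y4 → E9 → A3 → M4 → 00: 25+11+10+7+3+9+10 = 75
00 → Q8 → F6 → Y4 → E9 → M4 → A3 → 00: 25+11+10+7+6+9+19 = 87
00 → Q8 → F6 → A3 → Y4 → M4 → E9 → 00: 25+11+6+4+13+6+16 = 81
00 → Q8 → F6 → A3 → Y4 → E9 → M4 → 00: 25+11+6+4+7+6+10 = 69
… (352 more)
The minimum is 69.
One optimal route: 00 → Q8 → F6 → Y4 → A3 → E9 → M4 → 00 (or its reverse).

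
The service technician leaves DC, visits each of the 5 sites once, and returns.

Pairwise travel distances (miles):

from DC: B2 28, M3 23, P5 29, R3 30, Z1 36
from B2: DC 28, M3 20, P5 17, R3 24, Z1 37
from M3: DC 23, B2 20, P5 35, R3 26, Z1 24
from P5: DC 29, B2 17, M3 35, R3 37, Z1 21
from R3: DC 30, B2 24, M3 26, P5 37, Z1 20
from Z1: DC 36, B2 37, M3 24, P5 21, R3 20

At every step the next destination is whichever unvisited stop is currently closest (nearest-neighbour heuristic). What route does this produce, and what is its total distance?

DC → [M3:23 / B2:28 / P5:29 / R3:30 / Z1:36] → M3 (23)
M3 → [B2:20 / Z1:24 / R3:26 / P5:35] → B2 (20)
B2 → [P5:17 / R3:24 / Z1:37] → P5 (17)
P5 → [Z1:21 / R3:37] → Z1 (21)
Z1 → [R3:20] → R3 (20)
Return R3→DC: 30.
Total = 23 + 20 + 17 + 21 + 20 + 30 = 131.

Nearest-neighbour total = 131 miles; route DC → M3 → B2 → P5 → Z1 → R3 → DC.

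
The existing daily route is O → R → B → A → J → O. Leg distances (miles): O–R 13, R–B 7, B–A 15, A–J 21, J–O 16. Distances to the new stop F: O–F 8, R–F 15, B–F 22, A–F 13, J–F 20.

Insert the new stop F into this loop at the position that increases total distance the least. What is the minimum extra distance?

Adding 10 miles by placing F on the O–R leg.

Insertion cost between consecutive stops i–j is d(i,F) + d(F,j) − d(i,j):
  between O and R: 8 + 15 − 13 = 10
  between R and B: 15 + 22 − 7 = 30
  between B and A: 22 + 13 − 15 = 20
  between A and J: 13 + 20 − 21 = 12
  between J and O: 20 + 8 − 16 = 12
Cheapest insertion is between O and R, adding 10.
New total = 72 + 10 = 82.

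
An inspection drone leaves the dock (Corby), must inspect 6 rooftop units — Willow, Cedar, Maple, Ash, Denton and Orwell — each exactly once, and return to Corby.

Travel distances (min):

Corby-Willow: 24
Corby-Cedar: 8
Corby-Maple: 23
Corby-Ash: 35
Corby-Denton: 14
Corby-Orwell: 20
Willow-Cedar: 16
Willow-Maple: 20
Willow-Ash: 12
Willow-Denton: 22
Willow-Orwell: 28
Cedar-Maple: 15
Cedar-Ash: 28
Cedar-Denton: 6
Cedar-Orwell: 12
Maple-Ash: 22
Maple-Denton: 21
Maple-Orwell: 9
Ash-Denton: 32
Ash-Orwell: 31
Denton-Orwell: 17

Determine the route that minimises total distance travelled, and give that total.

Shortest round trip = 98 min.

With 6 stops there are 6!/2 = 360 distinct round trips (a route and its reverse cost the same).
Corby → Willow → Cedar → Maple → Ash → Denton → Orwell → Corby: 24+16+15+22+32+17+20 = 146
Corby → Willow → Cedar → Maple → Ash → Orwell → Denton → Corby: 24+16+15+22+31+17+14 = 139
Corby → Willow → Cedar → Maple → Denton → Ash → Orwell → Corby: 24+16+15+21+32+31+20 = 159
Corby → Willow → Cedar → Maple → Denton → Orwell → Ash → Corby: 24+16+15+21+17+31+35 = 159
Corby → Willow → Cedar → Maple → Orwell → Ash → Denton → Corby: 24+16+15+9+31+32+14 = 141
Corby → Willow → Cedar → Maple → Orwell → Denton → Ash → Corby: 24+16+15+9+17+32+35 = 148
Corby → Willow → Cedar → Ash → Maple → Denton → Orwell → Corby: 24+16+28+22+21+17+20 = 148
Corby → Willow → Cedar → Ash → Maple → Orwell → Denton → Corby: 24+16+28+22+9+17+14 = 130
… (352 more)
Corby → Willow → Ash → Maple → Orwell → Denton → Cedar → Corby: 24+12+22+9+17+6+8 = 98  ← best
The minimum is 98.
One optimal route: Corby → Willow → Ash → Maple → Orwell → Denton → Cedar → Corby (or its reverse).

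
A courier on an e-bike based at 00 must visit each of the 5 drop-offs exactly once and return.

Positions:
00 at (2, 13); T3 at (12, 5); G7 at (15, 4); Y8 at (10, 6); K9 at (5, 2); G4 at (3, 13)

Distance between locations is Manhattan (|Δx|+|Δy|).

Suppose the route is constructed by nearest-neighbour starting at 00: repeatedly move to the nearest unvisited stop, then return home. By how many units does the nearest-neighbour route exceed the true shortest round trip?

From 00: G4=1, K9=14, Y8=15, T3=18, G7=22 → choose G4 (1).
From G4: K9=13, Y8=14, T3=17, G7=21 → choose K9 (13).
From K9: Y8=9, T3=10, G7=12 → choose Y8 (9).
From Y8: T3=3, G7=7 → choose T3 (3).
From T3: G7=4 → choose G7 (4).
NN route 00 → G4 → K9 → Y8 → T3 → G7 → 00 costs 52.
Optimal: 00 → Y8 → T3 → G7 → K9 → G4 → 00 costs 48 (by enumerating all 60 distinct tours).
Excess = 52 − 48 = 4.

Excess over optimum: 4.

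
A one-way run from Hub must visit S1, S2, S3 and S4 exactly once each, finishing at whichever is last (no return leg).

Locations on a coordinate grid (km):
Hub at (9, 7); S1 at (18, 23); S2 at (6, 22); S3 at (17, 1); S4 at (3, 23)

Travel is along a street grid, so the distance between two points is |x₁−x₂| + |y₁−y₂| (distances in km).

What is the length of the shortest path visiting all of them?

54 km — the minimum one-way total.

There are 4! = 24 possible orderings.
Hub → S1 → S2 → S3 → S4: 25+13+32+36 = 106
Hub → S1 → S2 → S4 → S3: 25+13+4+36 = 78
Hub → S1 → S3 → S2 → S4: 25+23+32+4 = 84
Hub → S1 → S3 → S4 → S2: 25+23+36+4 = 88
Hub → S1 → S4 → S2 → S3: 25+15+4+32 = 76
Hub → S1 → S4 → S3 → S2: 25+15+36+32 = 108
Hub → S2 → S1 → S3 → S4: 18+13+23+36 = 90
Hub → S2 → S1 → S4 → S3: 18+13+15+36 = 82
Hub → S2 → S3 → S1 → S4: 18+32+23+15 = 88
Hub → S2 → S3 → S4 → S1: 18+32+36+15 = 101
Hub → S2 → S4 → S1 → S3: 18+4+15+23 = 60
Hub → S2 → S4 → S3 → S1: 18+4+36+23 = 81
Hub → S3 → S1 → S2 → S4: 14+23+13+4 = 54
Hub → S3 → S1 → S4 → S2: 14+23+15+4 = 56
… (10 more)
The minimum is 54.
One shortest path: Hub → S3 → S1 → S2 → S4.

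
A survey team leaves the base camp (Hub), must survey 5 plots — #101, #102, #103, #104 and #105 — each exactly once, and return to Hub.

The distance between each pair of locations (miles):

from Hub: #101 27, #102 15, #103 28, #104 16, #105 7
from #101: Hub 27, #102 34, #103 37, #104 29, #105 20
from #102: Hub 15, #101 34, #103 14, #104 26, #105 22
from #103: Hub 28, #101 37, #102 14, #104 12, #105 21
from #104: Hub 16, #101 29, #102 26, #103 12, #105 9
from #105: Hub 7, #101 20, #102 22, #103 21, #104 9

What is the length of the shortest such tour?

97 miles — the shortest possible round trip.

With 5 stops there are 5!/2 = 60 distinct round trips (a route and its reverse cost the same).
Hub-#101-#102-#103-#104-#105-Hub: 27+34+14+12+9+7 = 103
Hub-#101-#102-#103-#105-#104-Hub: 27+34+14+21+9+16 = 121
Hub-#101-#102-#104-#103-#105-Hub: 27+34+26+12+21+7 = 127
Hub-#101-#102-#104-#105-#103-Hub: 27+34+26+9+21+28 = 145
Hub-#101-#102-#105-#103-#104-Hub: 27+34+22+21+12+16 = 132
Hub-#101-#102-#105-#104-#103-Hub: 27+34+22+9+12+28 = 132
Hub-#101-#103-#102-#104-#105-Hub: 27+37+14+26+9+7 = 120
Hub-#101-#103-#102-#105-#104-Hub: 27+37+14+22+9+16 = 125
Hub-#101-#103-#104-#102-#105-Hub: 27+37+12+26+22+7 = 131
Hub-#101-#103-#104-#105-#102-Hub: 27+37+12+9+22+15 = 122
Hub-#101-#103-#105-#102-#104-Hub: 27+37+21+22+26+16 = 149
Hub-#101-#103-#105-#104-#102-Hub: 27+37+21+9+26+15 = 135
Hub-#101-#104-#102-#103-#105-Hub: 27+29+26+14+21+7 = 124
Hub-#101-#104-#102-#105-#103-Hub: 27+29+26+22+21+28 = 153
… (46 more)
Hub-#101-#105-#104-#103-#102-Hub: 27+20+9+12+14+15 = 97  ← best
The minimum is 97.
One optimal route: Hub → #101 → #105 → #104 → #103 → #102 → Hub (or its reverse).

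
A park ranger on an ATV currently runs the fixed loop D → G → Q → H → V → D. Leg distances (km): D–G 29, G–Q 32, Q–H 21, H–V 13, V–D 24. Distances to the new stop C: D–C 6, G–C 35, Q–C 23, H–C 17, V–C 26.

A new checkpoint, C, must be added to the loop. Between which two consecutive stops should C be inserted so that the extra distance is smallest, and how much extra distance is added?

Minimum extra distance: 8 km, inserting C between V and D.

Insertion cost between consecutive stops i–j is d(i,C) + d(C,j) − d(i,j):
  between D and G: 6 + 35 − 29 = 12
  between G and Q: 35 + 23 − 32 = 26
  between Q and H: 23 + 17 − 21 = 19
  between H and V: 17 + 26 − 13 = 30
  between V and D: 26 + 6 − 24 = 8
Cheapest insertion is between V and D, adding 8.
New total = 119 + 8 = 127.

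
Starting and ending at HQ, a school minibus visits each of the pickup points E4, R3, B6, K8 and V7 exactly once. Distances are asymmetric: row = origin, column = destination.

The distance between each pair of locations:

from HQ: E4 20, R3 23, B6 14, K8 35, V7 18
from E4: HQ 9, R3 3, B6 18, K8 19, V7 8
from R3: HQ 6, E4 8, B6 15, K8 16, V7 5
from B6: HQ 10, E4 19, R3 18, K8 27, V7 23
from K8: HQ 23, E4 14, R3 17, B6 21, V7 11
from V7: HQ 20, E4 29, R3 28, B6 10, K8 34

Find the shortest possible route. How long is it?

HQ - E4 - R3 - B6 - K8 - V7 - HQ: 20+3+15+27+11+20 = 96
HQ - E4 - R3 - B6 - V7 - K8 - HQ: 20+3+15+23+34+23 = 118
HQ - E4 - R3 - K8 - B6 - V7 - HQ: 20+3+16+21+23+20 = 103
HQ - E4 - R3 - K8 - V7 - B6 - HQ: 20+3+16+11+10+10 = 70
HQ - E4 - R3 - V7 - B6 - K8 - HQ: 20+3+5+10+27+23 = 88
HQ - E4 - R3 - V7 - K8 - B6 - HQ: 20+3+5+34+21+10 = 93
HQ - E4 - B6 - R3 - K8 - V7 - HQ: 20+18+18+16+11+20 = 103
HQ - E4 - B6 - R3 - V7 - K8 - HQ: 20+18+18+5+34+23 = 118
HQ - E4 - B6 - K8 - R3 - V7 - HQ: 20+18+27+17+5+20 = 107
HQ - E4 - B6 - K8 - V7 - R3 - HQ: 20+18+27+11+28+6 = 110
HQ - E4 - B6 - V7 - R3 - K8 - HQ: 20+18+23+28+16+23 = 128
HQ - E4 - B6 - V7 - K8 - R3 - HQ: 20+18+23+34+17+6 = 118
HQ - E4 - K8 - R3 - B6 - V7 - HQ: 20+19+17+15+23+20 = 114
HQ - E4 - K8 - R3 - V7 - B6 - HQ: 20+19+17+5+10+10 = 81
… (106 more)
The minimum is 70.
One optimal route: HQ → E4 → R3 → K8 → V7 → B6 → HQ.

Shortest round trip = 70.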